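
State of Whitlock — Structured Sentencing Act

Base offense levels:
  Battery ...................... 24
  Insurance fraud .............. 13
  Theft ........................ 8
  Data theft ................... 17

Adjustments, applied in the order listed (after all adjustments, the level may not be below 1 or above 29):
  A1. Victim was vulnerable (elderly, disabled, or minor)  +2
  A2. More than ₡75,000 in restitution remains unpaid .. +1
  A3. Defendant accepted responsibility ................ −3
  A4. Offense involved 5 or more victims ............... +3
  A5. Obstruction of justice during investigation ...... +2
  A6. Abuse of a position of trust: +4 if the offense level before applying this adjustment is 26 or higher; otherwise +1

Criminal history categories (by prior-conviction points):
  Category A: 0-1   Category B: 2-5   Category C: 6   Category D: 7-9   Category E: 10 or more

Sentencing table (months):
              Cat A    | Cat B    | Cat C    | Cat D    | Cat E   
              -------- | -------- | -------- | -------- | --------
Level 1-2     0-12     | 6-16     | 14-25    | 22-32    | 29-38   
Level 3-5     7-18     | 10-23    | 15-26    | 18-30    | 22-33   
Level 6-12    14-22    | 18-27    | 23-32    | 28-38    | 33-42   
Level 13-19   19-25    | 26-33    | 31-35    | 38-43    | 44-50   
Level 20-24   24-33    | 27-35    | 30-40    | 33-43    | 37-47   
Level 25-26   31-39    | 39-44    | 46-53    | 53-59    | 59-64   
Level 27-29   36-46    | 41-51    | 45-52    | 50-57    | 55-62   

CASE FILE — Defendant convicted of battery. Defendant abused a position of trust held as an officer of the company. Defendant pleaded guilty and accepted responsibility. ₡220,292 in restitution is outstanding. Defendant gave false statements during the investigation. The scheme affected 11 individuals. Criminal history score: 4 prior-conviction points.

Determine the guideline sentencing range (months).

Base offense level for battery: 24.
A2 applies: 24 + 1 = 25.
A3 applies: 25 − 3 = 22.
A4 applies: 22 + 3 = 25.
A5 applies: 25 + 2 = 27.
A6 applies (level before this adjustment is 27 ≥ 26, so +4): 27 + 4 = 31.
Level 31 exceeds the maximum of 29; capped at 29.
Final offense level: 29.
Criminal history: 4 prior points → Category B (2-5).
Level 29 falls in the 27-29 band.
Grid: Level 27-29 × Category B = 41-51 months.

41-51 months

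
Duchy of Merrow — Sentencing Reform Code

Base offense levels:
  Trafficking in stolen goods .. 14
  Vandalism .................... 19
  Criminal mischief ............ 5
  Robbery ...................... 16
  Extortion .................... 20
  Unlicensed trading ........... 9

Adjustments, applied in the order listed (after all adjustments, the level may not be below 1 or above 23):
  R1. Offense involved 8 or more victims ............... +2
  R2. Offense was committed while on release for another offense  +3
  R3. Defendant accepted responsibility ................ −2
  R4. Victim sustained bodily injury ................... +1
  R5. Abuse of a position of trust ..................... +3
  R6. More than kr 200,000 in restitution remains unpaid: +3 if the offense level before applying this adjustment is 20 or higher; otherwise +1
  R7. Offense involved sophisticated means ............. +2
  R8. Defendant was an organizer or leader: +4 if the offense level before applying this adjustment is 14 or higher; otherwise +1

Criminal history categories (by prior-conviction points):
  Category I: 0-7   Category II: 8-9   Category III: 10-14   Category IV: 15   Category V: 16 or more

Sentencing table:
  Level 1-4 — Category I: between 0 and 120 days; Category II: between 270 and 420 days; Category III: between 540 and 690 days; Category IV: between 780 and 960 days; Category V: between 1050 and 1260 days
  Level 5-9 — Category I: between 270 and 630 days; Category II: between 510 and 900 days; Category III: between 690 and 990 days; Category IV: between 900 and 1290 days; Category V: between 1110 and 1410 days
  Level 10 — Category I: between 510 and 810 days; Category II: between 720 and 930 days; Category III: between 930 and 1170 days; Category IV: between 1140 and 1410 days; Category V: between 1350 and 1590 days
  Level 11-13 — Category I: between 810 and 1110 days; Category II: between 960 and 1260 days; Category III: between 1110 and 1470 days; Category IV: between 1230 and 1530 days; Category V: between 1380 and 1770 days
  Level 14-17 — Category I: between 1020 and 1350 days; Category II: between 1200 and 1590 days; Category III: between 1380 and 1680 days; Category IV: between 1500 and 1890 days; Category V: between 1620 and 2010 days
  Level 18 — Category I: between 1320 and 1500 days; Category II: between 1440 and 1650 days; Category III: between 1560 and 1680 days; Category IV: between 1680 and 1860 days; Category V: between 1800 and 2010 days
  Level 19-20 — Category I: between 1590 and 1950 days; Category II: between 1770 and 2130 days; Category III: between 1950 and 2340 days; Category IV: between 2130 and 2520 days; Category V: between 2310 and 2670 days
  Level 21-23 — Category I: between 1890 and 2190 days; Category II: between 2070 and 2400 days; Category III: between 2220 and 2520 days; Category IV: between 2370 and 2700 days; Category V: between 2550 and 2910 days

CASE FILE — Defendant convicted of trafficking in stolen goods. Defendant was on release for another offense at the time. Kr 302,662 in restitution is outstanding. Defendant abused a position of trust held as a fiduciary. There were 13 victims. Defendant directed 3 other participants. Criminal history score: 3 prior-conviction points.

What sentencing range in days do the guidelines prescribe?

Base offense level for trafficking in stolen goods: 14.
R1 applies: 14 + 2 = 16.
R2 applies: 16 + 3 = 19.
R4 does not apply.
R5 applies: 19 + 3 = 22.
R6 applies (level before this adjustment is 22 ≥ 20, so +3): 22 + 3 = 25.
R7 does not apply.
R8 applies (level before this adjustment is 25 ≥ 14, so +4): 25 + 4 = 29.
Level 29 exceeds the maximum of 23; capped at 23.
Final offense level: 23.
Criminal history: 3 prior points → Category I (0-7).
Level 23 falls in the 21-23 band.
Grid: Level 21-23 × Category I = 1890-2190 days.

1890-2190 days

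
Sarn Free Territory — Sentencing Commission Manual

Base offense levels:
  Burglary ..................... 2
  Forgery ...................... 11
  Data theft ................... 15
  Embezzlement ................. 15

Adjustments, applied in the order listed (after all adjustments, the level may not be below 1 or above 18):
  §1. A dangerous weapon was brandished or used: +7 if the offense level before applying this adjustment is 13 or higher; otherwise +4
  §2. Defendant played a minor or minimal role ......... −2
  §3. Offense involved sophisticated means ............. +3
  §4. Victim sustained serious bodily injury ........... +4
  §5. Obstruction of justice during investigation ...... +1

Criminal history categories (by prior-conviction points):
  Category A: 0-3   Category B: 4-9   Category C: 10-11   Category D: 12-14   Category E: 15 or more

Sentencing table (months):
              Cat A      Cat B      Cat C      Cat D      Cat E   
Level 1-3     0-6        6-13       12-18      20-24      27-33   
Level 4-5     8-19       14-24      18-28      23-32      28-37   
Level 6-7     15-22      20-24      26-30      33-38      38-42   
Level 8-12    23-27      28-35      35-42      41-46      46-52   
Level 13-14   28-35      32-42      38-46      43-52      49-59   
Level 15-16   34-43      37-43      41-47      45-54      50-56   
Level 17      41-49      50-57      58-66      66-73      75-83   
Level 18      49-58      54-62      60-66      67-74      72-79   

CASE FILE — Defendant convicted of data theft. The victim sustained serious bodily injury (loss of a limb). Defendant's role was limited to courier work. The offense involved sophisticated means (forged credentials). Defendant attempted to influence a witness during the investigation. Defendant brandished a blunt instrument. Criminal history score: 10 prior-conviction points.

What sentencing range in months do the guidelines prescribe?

Base offense level for data theft: 15.
§1 applies (level before this adjustment is 15 ≥ 13, so +7): 15 + 7 = 22.
§2 applies: 22 − 2 = 20.
§3 applies: 20 + 3 = 23.
§4 applies: 23 + 4 = 27.
§5 applies: 27 + 1 = 28.
Level 28 exceeds the maximum of 18; capped at 18.
Final offense level: 18.
Criminal history: 10 prior points → Category C (10-11).
Level 18 falls in the 18 band.
Grid: Level 18 × Category C = 60-66 months.

60-66 months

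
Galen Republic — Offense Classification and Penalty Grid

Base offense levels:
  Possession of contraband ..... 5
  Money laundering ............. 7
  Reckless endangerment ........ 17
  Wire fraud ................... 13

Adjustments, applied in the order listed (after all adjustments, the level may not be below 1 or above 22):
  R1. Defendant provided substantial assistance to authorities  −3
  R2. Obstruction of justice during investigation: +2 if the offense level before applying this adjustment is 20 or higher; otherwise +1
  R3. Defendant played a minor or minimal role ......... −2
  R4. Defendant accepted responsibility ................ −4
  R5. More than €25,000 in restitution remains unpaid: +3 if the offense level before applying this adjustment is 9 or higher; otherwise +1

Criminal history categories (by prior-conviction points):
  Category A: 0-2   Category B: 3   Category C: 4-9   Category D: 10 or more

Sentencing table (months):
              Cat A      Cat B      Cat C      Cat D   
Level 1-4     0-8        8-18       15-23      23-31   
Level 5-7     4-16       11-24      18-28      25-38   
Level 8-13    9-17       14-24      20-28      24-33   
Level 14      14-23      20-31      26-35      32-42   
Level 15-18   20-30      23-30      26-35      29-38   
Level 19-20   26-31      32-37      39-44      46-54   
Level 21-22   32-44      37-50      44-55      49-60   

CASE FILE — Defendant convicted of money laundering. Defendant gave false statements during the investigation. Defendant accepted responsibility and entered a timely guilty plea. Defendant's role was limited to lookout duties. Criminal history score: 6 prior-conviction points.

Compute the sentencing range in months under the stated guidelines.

15-23 months

Base offense level for money laundering: 7.
R2 applies (level before this adjustment is 7 < 20, so +1): 7 + 1 = 8.
R3 applies: 8 − 2 = 6.
R4 applies: 6 − 4 = 2.
Final offense level: 2.
Criminal history: 6 prior points → Category C (4-9).
Level 2 falls in the 1-4 band.
Grid: Level 1-4 × Category C = 15-23 months.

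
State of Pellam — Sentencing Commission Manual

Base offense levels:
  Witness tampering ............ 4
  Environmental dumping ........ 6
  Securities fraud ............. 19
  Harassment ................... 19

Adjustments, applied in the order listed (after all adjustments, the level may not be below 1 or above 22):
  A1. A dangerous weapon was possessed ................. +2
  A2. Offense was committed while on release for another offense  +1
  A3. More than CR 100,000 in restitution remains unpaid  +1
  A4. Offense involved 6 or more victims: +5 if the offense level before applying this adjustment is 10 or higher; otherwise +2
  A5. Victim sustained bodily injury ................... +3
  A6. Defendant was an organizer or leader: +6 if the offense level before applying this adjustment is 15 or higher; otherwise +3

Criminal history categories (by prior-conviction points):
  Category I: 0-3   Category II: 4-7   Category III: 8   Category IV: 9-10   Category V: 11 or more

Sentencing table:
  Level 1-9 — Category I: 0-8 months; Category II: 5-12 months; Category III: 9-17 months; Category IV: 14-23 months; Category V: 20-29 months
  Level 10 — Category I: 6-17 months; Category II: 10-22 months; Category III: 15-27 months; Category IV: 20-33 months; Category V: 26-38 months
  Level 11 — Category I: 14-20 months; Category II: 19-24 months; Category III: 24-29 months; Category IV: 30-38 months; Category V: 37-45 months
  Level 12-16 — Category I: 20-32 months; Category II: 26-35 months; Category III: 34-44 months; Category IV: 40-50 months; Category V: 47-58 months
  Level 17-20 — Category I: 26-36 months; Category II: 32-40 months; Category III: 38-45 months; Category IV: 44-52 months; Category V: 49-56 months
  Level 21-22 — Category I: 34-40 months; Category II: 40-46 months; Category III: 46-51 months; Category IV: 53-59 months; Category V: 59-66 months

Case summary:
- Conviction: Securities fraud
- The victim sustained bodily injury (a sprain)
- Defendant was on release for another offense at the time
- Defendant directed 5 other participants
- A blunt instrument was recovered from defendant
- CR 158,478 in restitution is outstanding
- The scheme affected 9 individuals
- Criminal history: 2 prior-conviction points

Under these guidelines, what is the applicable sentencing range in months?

Base offense level for securities fraud: 19.
A1 applies: 19 + 2 = 21.
A2 applies: 21 + 1 = 22.
A3 applies: 22 + 1 = 23.
A4 applies (level before this adjustment is 23 ≥ 10, so +5): 23 + 5 = 28.
A5 applies: 28 + 3 = 31.
A6 applies (level before this adjustment is 31 ≥ 15, so +6): 31 + 6 = 37.
Level 37 exceeds the maximum of 22; capped at 22.
Final offense level: 22.
Criminal history: 2 prior points → Category I (0-3).
Level 22 falls in the 21-22 band.
Grid: Level 21-22 × Category I = 34-40 months.

34-40 months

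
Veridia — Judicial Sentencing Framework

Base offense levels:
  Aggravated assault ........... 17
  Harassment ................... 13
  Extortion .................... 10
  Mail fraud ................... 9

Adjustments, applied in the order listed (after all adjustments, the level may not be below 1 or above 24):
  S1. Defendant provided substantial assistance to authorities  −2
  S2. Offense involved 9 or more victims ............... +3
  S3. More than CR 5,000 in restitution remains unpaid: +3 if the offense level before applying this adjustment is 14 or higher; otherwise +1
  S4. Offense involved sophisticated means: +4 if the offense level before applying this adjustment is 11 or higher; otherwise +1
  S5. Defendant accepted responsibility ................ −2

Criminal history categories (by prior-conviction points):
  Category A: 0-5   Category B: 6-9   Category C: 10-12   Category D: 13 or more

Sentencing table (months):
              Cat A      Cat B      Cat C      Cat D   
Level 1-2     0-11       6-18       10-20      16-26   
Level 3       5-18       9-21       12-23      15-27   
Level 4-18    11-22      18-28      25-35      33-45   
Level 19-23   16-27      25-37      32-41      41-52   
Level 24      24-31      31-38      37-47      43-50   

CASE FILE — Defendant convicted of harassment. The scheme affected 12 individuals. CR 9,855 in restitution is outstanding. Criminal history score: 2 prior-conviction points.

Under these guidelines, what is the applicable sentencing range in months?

Base offense level for harassment: 13.
S2 applies: 13 + 3 = 16.
S3 applies (level before this adjustment is 16 ≥ 14, so +3): 16 + 3 = 19.
S4 does not apply.
Final offense level: 19.
Criminal history: 2 prior points → Category A (0-5).
Level 19 falls in the 19-23 band.
Grid: Level 19-23 × Category A = 16-27 months.

16-27 months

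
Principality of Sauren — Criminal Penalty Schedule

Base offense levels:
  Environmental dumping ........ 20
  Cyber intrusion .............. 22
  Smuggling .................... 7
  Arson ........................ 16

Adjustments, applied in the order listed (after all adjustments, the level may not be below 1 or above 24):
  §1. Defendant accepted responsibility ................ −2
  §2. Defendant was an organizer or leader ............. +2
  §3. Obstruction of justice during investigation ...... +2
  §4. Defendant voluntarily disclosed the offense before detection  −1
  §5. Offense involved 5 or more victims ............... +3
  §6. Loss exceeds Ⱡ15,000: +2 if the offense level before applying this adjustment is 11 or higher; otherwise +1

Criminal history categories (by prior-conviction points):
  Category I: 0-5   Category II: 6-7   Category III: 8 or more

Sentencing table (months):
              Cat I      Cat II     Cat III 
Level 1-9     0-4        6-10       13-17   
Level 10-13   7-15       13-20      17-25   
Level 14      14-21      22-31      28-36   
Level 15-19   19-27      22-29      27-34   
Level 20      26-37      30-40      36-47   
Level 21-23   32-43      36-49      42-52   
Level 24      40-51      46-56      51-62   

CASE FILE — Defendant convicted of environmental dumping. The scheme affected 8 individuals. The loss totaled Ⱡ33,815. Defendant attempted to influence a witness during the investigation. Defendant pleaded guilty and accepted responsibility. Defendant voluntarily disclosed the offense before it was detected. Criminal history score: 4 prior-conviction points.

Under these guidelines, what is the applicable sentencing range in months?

40-51 months

Base offense level for environmental dumping: 20.
§1 applies: 20 − 2 = 18.
§2 does not apply.
§3 applies: 18 + 2 = 20.
§4 applies: 20 − 1 = 19.
§5 applies: 19 + 3 = 22.
§6 applies (level before this adjustment is 22 ≥ 11, so +2): 22 + 2 = 24.
Final offense level: 24.
Criminal history: 4 prior points → Category I (0-5).
Level 24 falls in the 24 band.
Grid: Level 24 × Category I = 40-51 months.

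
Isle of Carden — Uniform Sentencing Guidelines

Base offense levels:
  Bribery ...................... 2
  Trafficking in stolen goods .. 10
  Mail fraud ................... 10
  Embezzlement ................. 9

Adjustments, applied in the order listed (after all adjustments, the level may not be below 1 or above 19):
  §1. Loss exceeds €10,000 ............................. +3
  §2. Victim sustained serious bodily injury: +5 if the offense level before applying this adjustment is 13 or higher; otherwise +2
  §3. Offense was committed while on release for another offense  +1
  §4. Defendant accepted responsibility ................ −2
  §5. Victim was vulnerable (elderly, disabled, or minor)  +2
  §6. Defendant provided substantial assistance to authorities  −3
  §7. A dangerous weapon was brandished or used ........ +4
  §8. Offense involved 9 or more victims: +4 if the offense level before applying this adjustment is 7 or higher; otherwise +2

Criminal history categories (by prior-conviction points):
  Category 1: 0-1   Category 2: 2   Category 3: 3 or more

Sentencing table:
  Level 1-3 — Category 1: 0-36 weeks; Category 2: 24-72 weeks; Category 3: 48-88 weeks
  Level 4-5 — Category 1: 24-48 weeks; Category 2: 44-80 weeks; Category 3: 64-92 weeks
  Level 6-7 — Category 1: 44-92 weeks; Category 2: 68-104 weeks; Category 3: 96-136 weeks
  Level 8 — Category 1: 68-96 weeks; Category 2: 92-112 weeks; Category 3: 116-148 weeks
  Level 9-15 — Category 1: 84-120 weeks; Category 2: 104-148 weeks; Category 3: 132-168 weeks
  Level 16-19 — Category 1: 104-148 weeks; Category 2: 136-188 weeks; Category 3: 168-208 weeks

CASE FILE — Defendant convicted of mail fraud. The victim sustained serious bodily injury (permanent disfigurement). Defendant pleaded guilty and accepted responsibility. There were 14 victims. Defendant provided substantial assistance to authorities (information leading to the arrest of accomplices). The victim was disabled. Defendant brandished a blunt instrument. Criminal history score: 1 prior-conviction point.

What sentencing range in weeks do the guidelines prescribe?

Base offense level for mail fraud: 10.
§2 applies (level before this adjustment is 10 < 13, so +2): 10 + 2 = 12.
§3 does not apply.
§4 applies: 12 − 2 = 10.
§5 applies: 10 + 2 = 12.
§6 applies: 12 − 3 = 9.
§7 applies: 9 + 4 = 13.
§8 applies (level before this adjustment is 13 ≥ 7, so +4): 13 + 4 = 17.
Final offense level: 17.
Criminal history: 1 prior point → Category 1 (0-1).
Level 17 falls in the 16-19 band.
Grid: Level 16-19 × Category 1 = 104-148 weeks.

104-148 weeks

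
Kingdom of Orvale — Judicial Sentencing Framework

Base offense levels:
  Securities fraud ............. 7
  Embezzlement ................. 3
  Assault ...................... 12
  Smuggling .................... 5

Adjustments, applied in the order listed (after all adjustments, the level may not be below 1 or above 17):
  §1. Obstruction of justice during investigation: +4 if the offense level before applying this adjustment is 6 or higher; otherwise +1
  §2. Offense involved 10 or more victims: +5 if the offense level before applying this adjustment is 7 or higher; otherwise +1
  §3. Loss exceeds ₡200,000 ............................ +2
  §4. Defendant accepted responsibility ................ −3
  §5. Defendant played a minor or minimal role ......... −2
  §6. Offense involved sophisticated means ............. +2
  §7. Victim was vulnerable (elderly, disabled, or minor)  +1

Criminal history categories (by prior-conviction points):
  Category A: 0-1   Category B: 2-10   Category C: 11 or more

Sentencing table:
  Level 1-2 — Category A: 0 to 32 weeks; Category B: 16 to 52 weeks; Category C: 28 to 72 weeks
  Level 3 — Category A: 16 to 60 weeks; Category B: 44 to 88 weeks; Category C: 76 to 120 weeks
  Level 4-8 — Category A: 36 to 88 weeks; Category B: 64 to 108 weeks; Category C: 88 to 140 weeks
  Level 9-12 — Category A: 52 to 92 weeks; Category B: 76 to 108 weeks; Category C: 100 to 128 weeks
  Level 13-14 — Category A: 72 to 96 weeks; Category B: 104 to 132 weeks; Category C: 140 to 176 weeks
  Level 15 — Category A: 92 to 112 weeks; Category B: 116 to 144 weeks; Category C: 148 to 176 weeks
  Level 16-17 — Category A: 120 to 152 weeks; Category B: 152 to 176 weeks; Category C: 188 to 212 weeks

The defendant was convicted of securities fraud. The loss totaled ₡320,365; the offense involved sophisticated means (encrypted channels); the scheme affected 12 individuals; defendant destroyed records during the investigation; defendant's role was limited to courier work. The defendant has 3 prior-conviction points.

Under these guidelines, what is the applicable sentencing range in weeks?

152-176 weeks

Base offense level for securities fraud: 7.
§1 applies (level before this adjustment is 7 ≥ 6, so +4): 7 + 4 = 11.
§2 applies (level before this adjustment is 11 ≥ 7, so +5): 11 + 5 = 16.
§3 applies: 16 + 2 = 18.
§5 applies: 18 − 2 = 16.
§6 applies: 16 + 2 = 18.
Level 18 exceeds the maximum of 17; capped at 17.
Final offense level: 17.
Criminal history: 3 prior points → Category B (2-10).
Level 17 falls in the 16-17 band.
Grid: Level 16-17 × Category B = 152-176 weeks.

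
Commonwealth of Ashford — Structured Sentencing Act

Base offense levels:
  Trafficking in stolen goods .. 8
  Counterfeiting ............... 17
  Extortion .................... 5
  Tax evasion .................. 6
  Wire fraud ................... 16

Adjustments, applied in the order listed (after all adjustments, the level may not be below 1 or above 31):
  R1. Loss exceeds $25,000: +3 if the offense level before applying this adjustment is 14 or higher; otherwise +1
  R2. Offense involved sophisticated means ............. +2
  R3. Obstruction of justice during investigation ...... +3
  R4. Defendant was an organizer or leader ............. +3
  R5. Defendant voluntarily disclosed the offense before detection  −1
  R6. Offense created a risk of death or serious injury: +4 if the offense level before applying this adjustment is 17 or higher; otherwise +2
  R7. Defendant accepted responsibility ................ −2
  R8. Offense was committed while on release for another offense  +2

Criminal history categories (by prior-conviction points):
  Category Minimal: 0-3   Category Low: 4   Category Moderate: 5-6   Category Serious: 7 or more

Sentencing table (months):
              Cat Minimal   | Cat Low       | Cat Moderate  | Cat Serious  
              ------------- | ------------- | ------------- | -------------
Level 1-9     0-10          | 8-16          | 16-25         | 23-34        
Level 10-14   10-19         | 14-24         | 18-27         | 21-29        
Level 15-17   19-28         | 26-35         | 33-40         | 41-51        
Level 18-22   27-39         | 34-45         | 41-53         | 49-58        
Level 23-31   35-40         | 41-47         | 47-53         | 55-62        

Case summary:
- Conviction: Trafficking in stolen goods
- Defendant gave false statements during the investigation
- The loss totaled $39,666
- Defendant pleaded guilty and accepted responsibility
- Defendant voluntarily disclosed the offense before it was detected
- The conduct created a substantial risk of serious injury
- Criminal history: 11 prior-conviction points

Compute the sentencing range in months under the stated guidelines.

Base offense level for trafficking in stolen goods: 8.
R1 applies (level before this adjustment is 8 < 14, so +1): 8 + 1 = 9.
R2 does not apply.
R3 applies: 9 + 3 = 12.
R4 does not apply.
R5 applies: 12 − 1 = 11.
R6 applies (level before this adjustment is 11 < 17, so +2): 11 + 2 = 13.
R7 applies: 13 − 2 = 11.
R8 does not apply.
Final offense level: 11.
Criminal history: 11 prior points → Category Serious (7+).
Level 11 falls in the 10-14 band.
Grid: Level 10-14 × Category Serious = 21-29 months.

21-29 months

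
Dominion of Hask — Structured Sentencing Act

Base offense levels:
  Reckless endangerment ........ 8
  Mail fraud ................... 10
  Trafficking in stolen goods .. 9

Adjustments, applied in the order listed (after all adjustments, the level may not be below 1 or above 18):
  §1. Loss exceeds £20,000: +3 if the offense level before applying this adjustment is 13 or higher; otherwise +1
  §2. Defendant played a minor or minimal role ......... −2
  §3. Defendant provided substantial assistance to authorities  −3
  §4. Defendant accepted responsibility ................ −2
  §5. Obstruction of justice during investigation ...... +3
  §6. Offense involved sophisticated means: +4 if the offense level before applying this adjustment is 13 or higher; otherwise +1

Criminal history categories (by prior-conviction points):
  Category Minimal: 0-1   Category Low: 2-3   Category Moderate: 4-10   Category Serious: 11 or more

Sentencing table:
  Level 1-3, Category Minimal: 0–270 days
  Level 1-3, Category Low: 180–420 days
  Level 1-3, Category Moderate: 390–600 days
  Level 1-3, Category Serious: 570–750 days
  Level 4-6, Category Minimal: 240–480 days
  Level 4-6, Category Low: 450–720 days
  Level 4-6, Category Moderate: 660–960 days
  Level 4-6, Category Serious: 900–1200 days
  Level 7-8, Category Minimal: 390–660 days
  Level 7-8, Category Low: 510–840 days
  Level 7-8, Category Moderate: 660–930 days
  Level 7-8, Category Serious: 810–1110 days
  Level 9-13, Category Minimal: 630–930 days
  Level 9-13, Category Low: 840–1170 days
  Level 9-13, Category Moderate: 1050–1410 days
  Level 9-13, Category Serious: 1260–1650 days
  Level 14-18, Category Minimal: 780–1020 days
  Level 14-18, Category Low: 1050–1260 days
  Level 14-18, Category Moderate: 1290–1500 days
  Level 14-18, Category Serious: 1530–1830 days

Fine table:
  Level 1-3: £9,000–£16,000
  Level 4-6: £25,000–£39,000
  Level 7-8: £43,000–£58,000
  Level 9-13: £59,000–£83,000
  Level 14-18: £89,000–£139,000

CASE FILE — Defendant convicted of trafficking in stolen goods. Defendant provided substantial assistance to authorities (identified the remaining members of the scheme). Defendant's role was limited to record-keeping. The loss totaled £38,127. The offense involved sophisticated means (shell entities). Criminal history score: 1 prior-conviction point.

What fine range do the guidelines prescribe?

Base offense level for trafficking in stolen goods: 9.
§1 applies (level before this adjustment is 9 < 13, so +1): 9 + 1 = 10.
§2 applies: 10 − 2 = 8.
§3 applies: 8 − 3 = 5.
§6 applies (level before this adjustment is 5 < 13, so +1): 5 + 1 = 6.
Final offense level: 6.
Level 6 falls in the 4-6 band.
Fine table: Level 4-6 → £25,000–£39,000.

£25,000–£39,000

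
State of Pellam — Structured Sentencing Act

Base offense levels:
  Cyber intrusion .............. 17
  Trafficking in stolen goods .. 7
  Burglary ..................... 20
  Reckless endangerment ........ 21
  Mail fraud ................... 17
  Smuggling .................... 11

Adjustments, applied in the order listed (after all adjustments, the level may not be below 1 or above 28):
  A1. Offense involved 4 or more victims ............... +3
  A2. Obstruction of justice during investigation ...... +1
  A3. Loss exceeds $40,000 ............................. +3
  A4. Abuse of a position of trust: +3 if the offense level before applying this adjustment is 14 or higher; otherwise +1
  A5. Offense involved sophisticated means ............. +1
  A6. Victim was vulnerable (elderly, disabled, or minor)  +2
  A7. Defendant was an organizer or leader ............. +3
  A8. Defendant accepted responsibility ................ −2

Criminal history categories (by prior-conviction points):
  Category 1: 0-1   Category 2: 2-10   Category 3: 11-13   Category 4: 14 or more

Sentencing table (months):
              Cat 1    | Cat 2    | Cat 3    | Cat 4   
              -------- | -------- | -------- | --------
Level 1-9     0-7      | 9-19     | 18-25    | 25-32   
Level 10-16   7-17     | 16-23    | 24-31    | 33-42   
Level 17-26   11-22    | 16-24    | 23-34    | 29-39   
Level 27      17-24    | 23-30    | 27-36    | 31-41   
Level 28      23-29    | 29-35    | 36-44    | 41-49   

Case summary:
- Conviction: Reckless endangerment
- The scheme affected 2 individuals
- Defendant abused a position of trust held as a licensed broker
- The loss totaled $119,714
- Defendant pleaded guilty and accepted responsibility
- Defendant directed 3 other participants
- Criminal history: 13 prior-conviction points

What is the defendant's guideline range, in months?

Base offense level for reckless endangerment: 21.
A1 does not apply.
A2 does not apply.
A3 applies: 21 + 3 = 24.
A4 applies (level before this adjustment is 24 ≥ 14, so +3): 24 + 3 = 27.
A5 does not apply.
A6 does not apply.
A7 applies: 27 + 3 = 30.
A8 applies: 30 − 2 = 28.
Final offense level: 28.
Criminal history: 13 prior points → Category 3 (11-13).
Level 28 falls in the 28 band.
Grid: Level 28 × Category 3 = 36-44 months.

36-44 months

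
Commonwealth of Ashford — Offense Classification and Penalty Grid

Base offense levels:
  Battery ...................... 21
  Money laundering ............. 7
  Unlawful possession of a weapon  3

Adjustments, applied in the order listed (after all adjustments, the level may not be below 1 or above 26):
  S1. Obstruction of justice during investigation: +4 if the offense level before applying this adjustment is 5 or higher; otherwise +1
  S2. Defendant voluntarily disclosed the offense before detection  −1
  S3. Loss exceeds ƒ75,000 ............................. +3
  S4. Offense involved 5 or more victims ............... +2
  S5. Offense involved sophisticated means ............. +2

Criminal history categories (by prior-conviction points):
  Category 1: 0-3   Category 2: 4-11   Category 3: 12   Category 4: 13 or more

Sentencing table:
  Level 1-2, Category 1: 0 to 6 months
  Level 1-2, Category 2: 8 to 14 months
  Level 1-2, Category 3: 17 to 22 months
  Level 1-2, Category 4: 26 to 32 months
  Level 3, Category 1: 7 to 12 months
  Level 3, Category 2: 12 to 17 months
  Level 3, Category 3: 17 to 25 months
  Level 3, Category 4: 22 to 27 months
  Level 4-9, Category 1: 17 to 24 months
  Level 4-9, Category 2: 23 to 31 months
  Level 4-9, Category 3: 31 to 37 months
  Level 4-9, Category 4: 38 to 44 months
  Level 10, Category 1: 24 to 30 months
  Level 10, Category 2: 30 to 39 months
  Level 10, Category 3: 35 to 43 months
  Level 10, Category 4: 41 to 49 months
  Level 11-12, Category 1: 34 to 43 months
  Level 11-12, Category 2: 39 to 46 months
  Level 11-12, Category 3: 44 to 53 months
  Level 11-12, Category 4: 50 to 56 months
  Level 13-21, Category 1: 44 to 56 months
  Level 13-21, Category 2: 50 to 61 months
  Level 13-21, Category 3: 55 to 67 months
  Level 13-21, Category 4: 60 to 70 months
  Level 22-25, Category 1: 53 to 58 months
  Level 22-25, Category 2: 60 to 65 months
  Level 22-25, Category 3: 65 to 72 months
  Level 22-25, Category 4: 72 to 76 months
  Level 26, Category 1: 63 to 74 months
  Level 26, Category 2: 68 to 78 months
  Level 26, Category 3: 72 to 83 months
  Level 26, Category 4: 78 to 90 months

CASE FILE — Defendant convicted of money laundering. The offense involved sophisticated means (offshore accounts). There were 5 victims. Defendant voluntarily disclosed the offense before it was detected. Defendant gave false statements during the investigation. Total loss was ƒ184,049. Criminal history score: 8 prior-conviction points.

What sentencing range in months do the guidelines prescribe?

50-61 months

Base offense level for money laundering: 7.
S1 applies (level before this adjustment is 7 ≥ 5, so +4): 7 + 4 = 11.
S2 applies: 11 − 1 = 10.
S3 applies: 10 + 3 = 13.
S4 applies: 13 + 2 = 15.
S5 applies: 15 + 2 = 17.
Final offense level: 17.
Criminal history: 8 prior points → Category 2 (4-11).
Level 17 falls in the 13-21 band.
Grid: Level 13-21 × Category 2 = 50-61 months.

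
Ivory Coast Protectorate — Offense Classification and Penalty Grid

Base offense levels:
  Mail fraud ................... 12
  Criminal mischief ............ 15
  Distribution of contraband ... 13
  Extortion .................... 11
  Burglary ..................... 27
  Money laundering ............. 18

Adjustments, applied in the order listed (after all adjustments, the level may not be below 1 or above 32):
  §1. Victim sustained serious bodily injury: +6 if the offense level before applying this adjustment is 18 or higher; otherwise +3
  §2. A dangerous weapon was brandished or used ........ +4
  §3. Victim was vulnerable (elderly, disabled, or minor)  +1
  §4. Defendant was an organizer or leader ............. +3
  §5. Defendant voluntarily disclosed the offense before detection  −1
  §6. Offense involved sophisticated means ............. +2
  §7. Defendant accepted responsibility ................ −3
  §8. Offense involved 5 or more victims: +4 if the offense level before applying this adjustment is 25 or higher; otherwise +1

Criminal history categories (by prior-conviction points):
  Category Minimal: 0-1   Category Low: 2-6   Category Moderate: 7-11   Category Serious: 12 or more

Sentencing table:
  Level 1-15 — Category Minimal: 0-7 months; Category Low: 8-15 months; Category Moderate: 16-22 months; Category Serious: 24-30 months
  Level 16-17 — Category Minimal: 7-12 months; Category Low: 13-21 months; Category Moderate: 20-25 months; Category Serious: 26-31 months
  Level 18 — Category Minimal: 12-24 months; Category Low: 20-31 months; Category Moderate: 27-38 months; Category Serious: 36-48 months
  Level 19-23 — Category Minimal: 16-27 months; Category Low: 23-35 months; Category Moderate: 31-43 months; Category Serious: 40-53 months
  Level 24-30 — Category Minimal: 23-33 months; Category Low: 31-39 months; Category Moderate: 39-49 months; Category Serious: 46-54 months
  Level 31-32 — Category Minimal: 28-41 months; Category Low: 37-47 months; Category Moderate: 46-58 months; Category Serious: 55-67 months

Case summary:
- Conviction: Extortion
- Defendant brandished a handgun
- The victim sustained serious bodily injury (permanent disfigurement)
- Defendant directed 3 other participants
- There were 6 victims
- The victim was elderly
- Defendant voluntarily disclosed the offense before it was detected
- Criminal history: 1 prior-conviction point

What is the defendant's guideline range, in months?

Base offense level for extortion: 11.
§1 applies (level before this adjustment is 11 < 18, so +3): 11 + 3 = 14.
§2 applies: 14 + 4 = 18.
§3 applies: 18 + 1 = 19.
§4 applies: 19 + 3 = 22.
§5 applies: 22 − 1 = 21.
§8 applies (level before this adjustment is 21 < 25, so +1): 21 + 1 = 22.
Final offense level: 22.
Criminal history: 1 prior point → Category Minimal (0-1).
Level 22 falls in the 19-23 band.
Grid: Level 19-23 × Category Minimal = 16-27 months.

16-27 months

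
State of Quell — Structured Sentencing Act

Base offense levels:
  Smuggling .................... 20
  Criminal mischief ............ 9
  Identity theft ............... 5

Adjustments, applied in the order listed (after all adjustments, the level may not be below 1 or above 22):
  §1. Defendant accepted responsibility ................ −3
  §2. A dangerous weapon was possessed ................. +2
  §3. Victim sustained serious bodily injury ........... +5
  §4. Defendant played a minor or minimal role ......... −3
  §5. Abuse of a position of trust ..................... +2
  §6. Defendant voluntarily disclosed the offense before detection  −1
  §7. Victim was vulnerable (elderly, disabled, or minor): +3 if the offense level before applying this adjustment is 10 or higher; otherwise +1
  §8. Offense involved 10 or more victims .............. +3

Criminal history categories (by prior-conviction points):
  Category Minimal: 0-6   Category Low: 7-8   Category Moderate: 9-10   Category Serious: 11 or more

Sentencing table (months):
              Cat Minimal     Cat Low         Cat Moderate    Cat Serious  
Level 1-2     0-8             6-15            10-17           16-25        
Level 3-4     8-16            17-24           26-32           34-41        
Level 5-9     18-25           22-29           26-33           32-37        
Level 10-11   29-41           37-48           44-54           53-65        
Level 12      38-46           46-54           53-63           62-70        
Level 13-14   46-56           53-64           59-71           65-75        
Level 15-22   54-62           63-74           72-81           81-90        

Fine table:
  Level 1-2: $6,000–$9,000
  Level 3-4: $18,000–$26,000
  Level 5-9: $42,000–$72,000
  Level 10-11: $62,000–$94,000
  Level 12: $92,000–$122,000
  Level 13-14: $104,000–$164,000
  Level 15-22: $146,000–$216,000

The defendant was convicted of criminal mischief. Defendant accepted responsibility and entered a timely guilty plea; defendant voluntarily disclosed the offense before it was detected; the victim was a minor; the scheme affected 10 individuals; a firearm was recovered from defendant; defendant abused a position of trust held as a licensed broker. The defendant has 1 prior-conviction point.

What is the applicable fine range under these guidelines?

$104,000–$164,000

Base offense level for criminal mischief: 9.
§1 applies: 9 − 3 = 6.
§2 applies: 6 + 2 = 8.
§4 does not apply.
§5 applies: 8 + 2 = 10.
§6 applies: 10 − 1 = 9.
§7 applies (level before this adjustment is 9 < 10, so +1): 9 + 1 = 10.
§8 applies: 10 + 3 = 13.
Final offense level: 13.
Level 13 falls in the 13-14 band.
Fine table: Level 13-14 → $104,000–$164,000.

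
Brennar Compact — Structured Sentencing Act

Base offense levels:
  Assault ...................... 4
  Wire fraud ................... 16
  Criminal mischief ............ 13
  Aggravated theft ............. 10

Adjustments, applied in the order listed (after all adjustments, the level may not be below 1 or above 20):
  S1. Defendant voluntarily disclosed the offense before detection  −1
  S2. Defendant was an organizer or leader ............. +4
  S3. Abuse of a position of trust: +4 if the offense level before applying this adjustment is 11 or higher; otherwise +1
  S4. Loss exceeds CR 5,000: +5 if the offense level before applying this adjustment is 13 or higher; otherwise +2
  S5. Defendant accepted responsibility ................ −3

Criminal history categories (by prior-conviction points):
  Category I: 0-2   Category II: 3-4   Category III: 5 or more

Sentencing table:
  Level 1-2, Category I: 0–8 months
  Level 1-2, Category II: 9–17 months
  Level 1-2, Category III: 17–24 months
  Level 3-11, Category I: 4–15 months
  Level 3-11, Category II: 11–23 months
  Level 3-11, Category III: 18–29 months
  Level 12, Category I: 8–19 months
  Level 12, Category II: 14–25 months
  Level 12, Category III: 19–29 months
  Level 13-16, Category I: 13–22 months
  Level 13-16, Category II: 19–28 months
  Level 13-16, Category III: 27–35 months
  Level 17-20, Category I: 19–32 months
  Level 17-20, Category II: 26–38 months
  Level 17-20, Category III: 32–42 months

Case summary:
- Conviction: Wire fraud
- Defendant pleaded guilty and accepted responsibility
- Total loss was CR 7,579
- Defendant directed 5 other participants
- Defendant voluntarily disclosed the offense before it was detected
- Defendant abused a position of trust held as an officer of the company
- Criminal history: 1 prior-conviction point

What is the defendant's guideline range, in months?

Base offense level for wire fraud: 16.
S1 applies: 16 − 1 = 15.
S2 applies: 15 + 4 = 19.
S3 applies (level before this adjustment is 19 ≥ 11, so +4): 19 + 4 = 23.
S4 applies (level before this adjustment is 23 ≥ 13, so +5): 23 + 5 = 28.
S5 applies: 28 − 3 = 25.
Level 25 exceeds the maximum of 20; capped at 20.
Final offense level: 20.
Criminal history: 1 prior point → Category I (0-2).
Level 20 falls in the 17-20 band.
Grid: Level 17-20 × Category I = 19-32 months.

19-32 months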